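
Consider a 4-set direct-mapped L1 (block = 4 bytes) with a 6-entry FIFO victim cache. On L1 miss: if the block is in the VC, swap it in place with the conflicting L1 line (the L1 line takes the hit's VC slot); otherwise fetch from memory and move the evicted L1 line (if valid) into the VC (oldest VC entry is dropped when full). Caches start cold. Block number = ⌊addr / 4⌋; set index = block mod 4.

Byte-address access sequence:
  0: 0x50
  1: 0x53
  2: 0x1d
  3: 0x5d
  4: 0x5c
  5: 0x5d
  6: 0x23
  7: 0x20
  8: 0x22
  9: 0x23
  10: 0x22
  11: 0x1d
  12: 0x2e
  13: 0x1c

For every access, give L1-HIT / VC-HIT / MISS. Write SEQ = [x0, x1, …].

0: 0x50 (blk 20, set 0) → MISS  vc=[]
1: 0x53 (blk 20, set 0) → L1-HIT  vc=[]
2: 0x1d (blk 7, set 3) → MISS  vc=[]
3: 0x5d (blk 23, set 3) → MISS  vc=[7]
4: 0x5c (blk 23, set 3) → L1-HIT  vc=[7]
5: 0x5d (blk 23, set 3) → L1-HIT  vc=[7]
6: 0x23 (blk 8, set 0) → MISS  vc=[7, 20]
7: 0x20 (blk 8, set 0) → L1-HIT  vc=[7, 20]
8: 0x22 (blk 8, set 0) → L1-HIT  vc=[7, 20]
9: 0x23 (blk 8, set 0) → L1-HIT  vc=[7, 20]
10: 0x22 (blk 8, set 0) → L1-HIT  vc=[7, 20]
11: 0x1d (blk 7, set 3) → VC-HIT  vc=[23, 20]
12: 0x2e (blk 11, set 3) → MISS  vc=[23, 20, 7]
13: 0x1c (blk 7, set 3) → VC-HIT  vc=[23, 20, 11]

SEQ = [MISS, L1-HIT, MISS, MISS, L1-HIT, L1-HIT, MISS, L1-HIT, L1-HIT, L1-HIT, L1-HIT, VC-HIT, MISS, VC-HIT]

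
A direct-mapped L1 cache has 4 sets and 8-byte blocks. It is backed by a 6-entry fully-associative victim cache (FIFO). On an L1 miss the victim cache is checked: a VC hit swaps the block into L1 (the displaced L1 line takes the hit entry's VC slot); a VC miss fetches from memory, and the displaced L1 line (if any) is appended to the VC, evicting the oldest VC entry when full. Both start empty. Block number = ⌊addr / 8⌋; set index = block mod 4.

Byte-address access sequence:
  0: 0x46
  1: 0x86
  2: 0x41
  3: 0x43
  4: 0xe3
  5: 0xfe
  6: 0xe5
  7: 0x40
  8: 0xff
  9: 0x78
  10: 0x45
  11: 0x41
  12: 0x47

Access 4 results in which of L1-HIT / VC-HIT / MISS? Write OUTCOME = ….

  [0] addr=0x46 blk=8 s=0: MISS | VC []
  [1] addr=0x86 blk=16 s=0: MISS | VC [8]
  [2] addr=0x41 blk=8 s=0: VC-HIT | VC [16]
  [3] addr=0x43 blk=8 s=0: L1-HIT | VC [16]
  [4] addr=0xe3 blk=28 s=0: MISS | VC [16, 8]
  [5] addr=0xfe blk=31 s=3: MISS | VC [16, 8]
  [6] addr=0xe5 blk=28 s=0: L1-HIT | VC [16, 8]
  [7] addr=0x40 blk=8 s=0: VC-HIT | VC [16, 28]
  [8] addr=0xff blk=31 s=3: L1-HIT | VC [16, 28]
  [9] addr=0x78 blk=15 s=3: MISS | VC [16, 28, 31]
  [10] addr=0x45 blk=8 s=0: L1-HIT | VC [16, 28, 31]
  [11] addr=0x41 blk=8 s=0: L1-HIT | VC [16, 28, 31]
  [12] addr=0x47 blk=8 s=0: L1-HIT | VC [16, 28, 31]

OUTCOME = MISS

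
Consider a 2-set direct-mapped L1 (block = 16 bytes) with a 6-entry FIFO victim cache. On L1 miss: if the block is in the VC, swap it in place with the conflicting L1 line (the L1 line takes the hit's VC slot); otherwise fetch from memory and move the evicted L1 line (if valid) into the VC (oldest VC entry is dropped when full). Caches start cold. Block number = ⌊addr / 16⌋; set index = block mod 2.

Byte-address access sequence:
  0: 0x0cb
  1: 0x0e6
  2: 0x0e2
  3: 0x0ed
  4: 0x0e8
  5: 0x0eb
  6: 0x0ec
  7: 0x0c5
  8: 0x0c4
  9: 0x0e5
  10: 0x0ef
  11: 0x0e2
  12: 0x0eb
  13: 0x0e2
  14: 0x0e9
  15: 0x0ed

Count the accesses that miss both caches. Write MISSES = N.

MISSES = 2

0: 0xcb (blk 12, set 0) → MISS  vc=[]
1: 0xe6 (blk 14, set 0) → MISS  vc=[12]
2: 0xe2 (blk 14, set 0) → L1-HIT  vc=[12]
3: 0xed (blk 14, set 0) → L1-HIT  vc=[12]
4: 0xe8 (blk 14, set 0) → L1-HIT  vc=[12]
5: 0xeb (blk 14, set 0) → L1-HIT  vc=[12]
6: 0xec (blk 14, set 0) → L1-HIT  vc=[12]
7: 0xc5 (blk 12, set 0) → VC-HIT  vc=[14]
8: 0xc4 (blk 12, set 0) → L1-HIT  vc=[14]
9: 0xe5 (blk 14, set 0) → VC-HIT  vc=[12]
10: 0xef (blk 14, set 0) → L1-HIT  vc=[12]
11: 0xe2 (blk 14, set 0) → L1-HIT  vc=[12]
12: 0xeb (blk 14, set 0) → L1-HIT  vc=[12]
13: 0xe2 (blk 14, set 0) → L1-HIT  vc=[12]
14: 0xe9 (blk 14, set 0) → L1-HIT  vc=[12]
15: 0xed (blk 14, set 0) → L1-HIT  vc=[12]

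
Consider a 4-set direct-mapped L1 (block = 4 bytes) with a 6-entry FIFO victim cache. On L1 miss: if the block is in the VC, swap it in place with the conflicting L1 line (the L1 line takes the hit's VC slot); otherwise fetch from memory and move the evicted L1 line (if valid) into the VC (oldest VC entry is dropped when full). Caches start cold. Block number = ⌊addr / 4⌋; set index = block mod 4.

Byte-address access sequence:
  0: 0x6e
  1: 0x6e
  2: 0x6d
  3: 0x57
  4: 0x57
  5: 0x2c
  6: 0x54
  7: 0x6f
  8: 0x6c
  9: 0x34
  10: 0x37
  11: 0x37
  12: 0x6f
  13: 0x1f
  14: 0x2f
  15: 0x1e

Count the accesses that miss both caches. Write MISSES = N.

  [0] addr=0x6e blk=27 s=3: MISS | VC []
  [1] addr=0x6e blk=27 s=3: L1-HIT | VC []
  [2] addr=0x6d blk=27 s=3: L1-HIT | VC []
  [3] addr=0x57 blk=21 s=1: MISS | VC []
  [4] addr=0x57 blk=21 s=1: L1-HIT | VC []
  [5] addr=0x2c blk=11 s=3: MISS | VC [27]
  [6] addr=0x54 blk=21 s=1: L1-HIT | VC [27]
  [7] addr=0x6f blk=27 s=3: VC-HIT | VC [11]
  [8] addr=0x6c blk=27 s=3: L1-HIT | VC [11]
  [9] addr=0x34 blk=13 s=1: MISS | VC [11, 21]
  [10] addr=0x37 blk=13 s=1: L1-HIT | VC [11, 21]
  [11] addr=0x37 blk=13 s=1: L1-HIT | VC [11, 21]
  [12] addr=0x6f blk=27 s=3: L1-HIT | VC [11, 21]
  [13] addr=0x1f blk=7 s=3: MISS | VC [11, 21, 27]
  [14] addr=0x2f blk=11 s=3: VC-HIT | VC [7, 21, 27]
  [15] addr=0x1e blk=7 s=3: VC-HIT | VC [11, 21, 27]

MISSES = 5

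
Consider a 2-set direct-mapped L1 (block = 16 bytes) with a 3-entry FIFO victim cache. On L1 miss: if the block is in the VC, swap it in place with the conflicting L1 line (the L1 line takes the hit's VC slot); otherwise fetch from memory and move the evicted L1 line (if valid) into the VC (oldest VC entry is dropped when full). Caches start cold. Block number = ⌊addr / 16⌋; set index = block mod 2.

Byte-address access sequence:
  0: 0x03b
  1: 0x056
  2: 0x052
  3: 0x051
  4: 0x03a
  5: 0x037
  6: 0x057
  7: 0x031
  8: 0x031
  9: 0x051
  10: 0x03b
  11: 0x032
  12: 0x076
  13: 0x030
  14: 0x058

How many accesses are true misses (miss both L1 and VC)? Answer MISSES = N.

  [0] addr=0x3b blk=3 s=1: MISS | VC []
  [1] addr=0x56 blk=5 s=1: MISS | VC [3]
  [2] addr=0x52 blk=5 s=1: L1-HIT | VC [3]
  [3] addr=0x51 blk=5 s=1: L1-HIT | VC [3]
  [4] addr=0x3a blk=3 s=1: VC-HIT | VC [5]
  [5] addr=0x37 blk=3 s=1: L1-HIT | VC [5]
  [6] addr=0x57 blk=5 s=1: VC-HIT | VC [3]
  [7] addr=0x31 blk=3 s=1: VC-HIT | VC [5]
  [8] addr=0x31 blk=3 s=1: L1-HIT | VC [5]
  [9] addr=0x51 blk=5 s=1: VC-HIT | VC [3]
  [10] addr=0x3b blk=3 s=1: VC-HIT | VC [5]
  [11] addr=0x32 blk=3 s=1: L1-HIT | VC [5]
  [12] addr=0x76 blk=7 s=1: MISS | VC [5, 3]
  [13] addr=0x30 blk=3 s=1: VC-HIT | VC [5, 7]
  [14] addr=0x58 blk=5 s=1: VC-HIT | VC [3, 7]

MISSES = 3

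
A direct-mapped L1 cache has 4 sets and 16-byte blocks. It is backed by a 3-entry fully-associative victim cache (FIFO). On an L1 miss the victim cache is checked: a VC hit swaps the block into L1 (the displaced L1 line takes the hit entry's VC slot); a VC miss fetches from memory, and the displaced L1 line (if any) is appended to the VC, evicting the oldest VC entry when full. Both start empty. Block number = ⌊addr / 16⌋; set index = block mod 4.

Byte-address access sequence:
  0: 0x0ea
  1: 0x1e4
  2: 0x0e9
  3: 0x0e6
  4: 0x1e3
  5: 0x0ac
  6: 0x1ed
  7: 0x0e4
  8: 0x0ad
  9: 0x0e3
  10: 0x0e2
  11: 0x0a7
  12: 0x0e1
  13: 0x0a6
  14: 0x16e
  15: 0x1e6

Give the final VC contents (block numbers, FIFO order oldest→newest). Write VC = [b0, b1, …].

VC = [22, 14, 10]

0: 0xea (blk 14, set 2) → MISS  vc=[]
1: 0x1e4 (blk 30, set 2) → MISS  vc=[14]
2: 0xe9 (blk 14, set 2) → VC-HIT  vc=[30]
3: 0xe6 (blk 14, set 2) → L1-HIT  vc=[30]
4: 0x1e3 (blk 30, set 2) → VC-HIT  vc=[14]
5: 0xac (blk 10, set 2) → MISS  vc=[14, 30]
6: 0x1ed (blk 30, set 2) → VC-HIT  vc=[14, 10]
7: 0xe4 (blk 14, set 2) → VC-HIT  vc=[30, 10]
8: 0xad (blk 10, set 2) → VC-HIT  vc=[30, 14]
9: 0xe3 (blk 14, set 2) → VC-HIT  vc=[30, 10]
10: 0xe2 (blk 14, set 2) → L1-HIT  vc=[30, 10]
11: 0xa7 (blk 10, set 2) → VC-HIT  vc=[30, 14]
12: 0xe1 (blk 14, set 2) → VC-HIT  vc=[30, 10]
13: 0xa6 (blk 10, set 2) → VC-HIT  vc=[30, 14]
14: 0x16e (blk 22, set 2) → MISS  vc=[30, 14, 10]
15: 0x1e6 (blk 30, set 2) → VC-HIT  vc=[22, 14, 10]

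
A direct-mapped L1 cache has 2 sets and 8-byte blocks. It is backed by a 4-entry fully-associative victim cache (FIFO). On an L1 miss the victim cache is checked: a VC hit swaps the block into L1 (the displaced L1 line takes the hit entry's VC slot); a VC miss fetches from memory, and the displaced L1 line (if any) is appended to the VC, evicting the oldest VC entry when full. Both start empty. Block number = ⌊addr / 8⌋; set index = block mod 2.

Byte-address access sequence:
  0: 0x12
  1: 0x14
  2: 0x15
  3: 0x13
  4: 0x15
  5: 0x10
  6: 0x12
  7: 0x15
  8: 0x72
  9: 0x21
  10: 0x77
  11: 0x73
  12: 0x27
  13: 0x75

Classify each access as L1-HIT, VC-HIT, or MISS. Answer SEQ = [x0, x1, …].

SEQ = [MISS, L1-HIT, L1-HIT, L1-HIT, L1-HIT, L1-HIT, L1-HIT, L1-HIT, MISS, MISS, VC-HIT, L1-HIT, VC-HIT, VC-HIT]

#0 0x12→b2/s0 MISS; vc=[]
#1 0x14→b2/s0 L1-HIT; vc=[]
#2 0x15→b2/s0 L1-HIT; vc=[]
#3 0x13→b2/s0 L1-HIT; vc=[]
#4 0x15→b2/s0 L1-HIT; vc=[]
#5 0x10→b2/s0 L1-HIT; vc=[]
#6 0x12→b2/s0 L1-HIT; vc=[]
#7 0x15→b2/s0 L1-HIT; vc=[]
#8 0x72→b14/s0 MISS; vc=[2]
#9 0x21→b4/s0 MISS; vc=[2,14]
#10 0x77→b14/s0 VC-HIT; vc=[2,4]
#11 0x73→b14/s0 L1-HIT; vc=[2,4]
#12 0x27→b4/s0 VC-HIT; vc=[2,14]
#13 0x75→b14/s0 VC-HIT; vc=[2,4]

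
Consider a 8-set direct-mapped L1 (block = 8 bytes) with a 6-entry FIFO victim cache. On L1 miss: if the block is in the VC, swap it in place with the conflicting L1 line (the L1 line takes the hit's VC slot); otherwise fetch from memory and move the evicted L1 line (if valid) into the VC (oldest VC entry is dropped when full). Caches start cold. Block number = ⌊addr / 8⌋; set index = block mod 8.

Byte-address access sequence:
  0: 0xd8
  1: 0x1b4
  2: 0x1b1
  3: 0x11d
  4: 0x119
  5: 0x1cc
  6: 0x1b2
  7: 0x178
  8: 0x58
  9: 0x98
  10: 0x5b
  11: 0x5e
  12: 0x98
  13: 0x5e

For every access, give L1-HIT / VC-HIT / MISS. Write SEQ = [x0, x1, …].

  [0] addr=0xd8 blk=27 s=3: MISS | VC []
  [1] addr=0x1b4 blk=54 s=6: MISS | VC []
  [2] addr=0x1b1 blk=54 s=6: L1-HIT | VC []
  [3] addr=0x11d blk=35 s=3: MISS | VC [27]
  [4] addr=0x119 blk=35 s=3: L1-HIT | VC [27]
  [5] addr=0x1cc blk=57 s=1: MISS | VC [27]
  [6] addr=0x1b2 blk=54 s=6: L1-HIT | VC [27]
  [7] addr=0x178 blk=47 s=7: MISS | VC [27]
  [8] addr=0x58 blk=11 s=3: MISS | VC [27, 35]
  [9] addr=0x98 blk=19 s=3: MISS | VC [27, 35, 11]
  [10] addr=0x5b blk=11 s=3: VC-HIT | VC [27, 35, 19]
  [11] addr=0x5e blk=11 s=3: L1-HIT | VC [27, 35, 19]
  [12] addr=0x98 blk=19 s=3: VC-HIT | VC [27, 35, 11]
  [13] addr=0x5e blk=11 s=3: VC-HIT | VC [27, 35, 19]

SEQ = [MISS, MISS, L1-HIT, MISS, L1-HIT, MISS, L1-HIT, MISS, MISS, MISS, VC-HIT, L1-HIT, VC-HIT, VC-HIT]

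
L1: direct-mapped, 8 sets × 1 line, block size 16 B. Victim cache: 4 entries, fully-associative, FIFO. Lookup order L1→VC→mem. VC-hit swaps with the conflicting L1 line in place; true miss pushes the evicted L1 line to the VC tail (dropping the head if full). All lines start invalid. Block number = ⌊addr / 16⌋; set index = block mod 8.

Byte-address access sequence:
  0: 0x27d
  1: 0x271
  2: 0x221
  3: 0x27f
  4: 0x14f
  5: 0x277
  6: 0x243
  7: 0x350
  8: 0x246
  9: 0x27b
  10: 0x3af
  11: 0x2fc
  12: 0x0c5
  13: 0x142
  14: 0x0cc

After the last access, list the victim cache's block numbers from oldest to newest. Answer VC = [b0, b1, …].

VC = [20, 34, 39, 36]

  [0] addr=0x27d blk=39 s=7: MISS | VC []
  [1] addr=0x271 blk=39 s=7: L1-HIT | VC []
  [2] addr=0x221 blk=34 s=2: MISS | VC []
  [3] addr=0x27f blk=39 s=7: L1-HIT | VC []
  [4] addr=0x14f blk=20 s=4: MISS | VC []
  [5] addr=0x277 blk=39 s=7: L1-HIT | VC []
  [6] addr=0x243 blk=36 s=4: MISS | VC [20]
  [7] addr=0x350 blk=53 s=5: MISS | VC [20]
  [8] addr=0x246 blk=36 s=4: L1-HIT | VC [20]
  [9] addr=0x27b blk=39 s=7: L1-HIT | VC [20]
  [10] addr=0x3af blk=58 s=2: MISS | VC [20, 34]
  [11] addr=0x2fc blk=47 s=7: MISS | VC [20, 34, 39]
  [12] addr=0xc5 blk=12 s=4: MISS | VC [20, 34, 39, 36]
  [13] addr=0x142 blk=20 s=4: VC-HIT | VC [12, 34, 39, 36]
  [14] addr=0xcc blk=12 s=4: VC-HIT | VC [20, 34, 39, 36]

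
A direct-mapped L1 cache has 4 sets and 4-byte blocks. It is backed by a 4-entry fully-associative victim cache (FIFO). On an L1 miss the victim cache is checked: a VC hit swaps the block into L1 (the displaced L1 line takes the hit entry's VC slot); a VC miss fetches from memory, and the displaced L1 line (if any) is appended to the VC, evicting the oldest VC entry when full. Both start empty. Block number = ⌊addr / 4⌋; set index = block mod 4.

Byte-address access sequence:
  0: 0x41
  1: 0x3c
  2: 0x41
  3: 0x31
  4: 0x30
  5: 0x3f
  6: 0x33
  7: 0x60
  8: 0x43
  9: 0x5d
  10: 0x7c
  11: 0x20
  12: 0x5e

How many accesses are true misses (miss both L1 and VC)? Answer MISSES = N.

MISSES = 7

  [0] addr=0x41 blk=16 s=0: MISS | VC []
  [1] addr=0x3c blk=15 s=3: MISS | VC []
  [2] addr=0x41 blk=16 s=0: L1-HIT | VC []
  [3] addr=0x31 blk=12 s=0: MISS | VC [16]
  [4] addr=0x30 blk=12 s=0: L1-HIT | VC [16]
  [5] addr=0x3f blk=15 s=3: L1-HIT | VC [16]
  [6] addr=0x33 blk=12 s=0: L1-HIT | VC [16]
  [7] addr=0x60 blk=24 s=0: MISS | VC [16, 12]
  [8] addr=0x43 blk=16 s=0: VC-HIT | VC [24, 12]
  [9] addr=0x5d blk=23 s=3: MISS | VC [24, 12, 15]
  [10] addr=0x7c blk=31 s=3: MISS | VC [24, 12, 15, 23]
  [11] addr=0x20 blk=8 s=0: MISS | VC [12, 15, 23, 16]
  [12] addr=0x5e blk=23 s=3: VC-HIT | VC [12, 15, 31, 16]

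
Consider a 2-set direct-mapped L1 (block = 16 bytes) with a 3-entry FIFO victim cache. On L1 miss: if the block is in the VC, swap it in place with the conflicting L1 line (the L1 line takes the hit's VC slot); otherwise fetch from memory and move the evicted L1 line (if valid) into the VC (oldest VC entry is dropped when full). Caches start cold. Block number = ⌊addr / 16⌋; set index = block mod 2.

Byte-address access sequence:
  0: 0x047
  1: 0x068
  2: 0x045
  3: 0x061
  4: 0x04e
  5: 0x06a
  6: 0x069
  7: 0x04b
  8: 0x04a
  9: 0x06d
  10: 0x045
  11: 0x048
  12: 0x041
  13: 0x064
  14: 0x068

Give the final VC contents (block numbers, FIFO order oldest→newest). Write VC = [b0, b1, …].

VC = [4]

  [0] addr=0x47 blk=4 s=0: MISS | VC []
  [1] addr=0x68 blk=6 s=0: MISS | VC [4]
  [2] addr=0x45 blk=4 s=0: VC-HIT | VC [6]
  [3] addr=0x61 blk=6 s=0: VC-HIT | VC [4]
  [4] addr=0x4e blk=4 s=0: VC-HIT | VC [6]
  [5] addr=0x6a blk=6 s=0: VC-HIT | VC [4]
  [6] addr=0x69 blk=6 s=0: L1-HIT | VC [4]
  [7] addr=0x4b blk=4 s=0: VC-HIT | VC [6]
  [8] addr=0x4a blk=4 s=0: L1-HIT | VC [6]
  [9] addr=0x6d blk=6 s=0: VC-HIT | VC [4]
  [10] addr=0x45 blk=4 s=0: VC-HIT | VC [6]
  [11] addr=0x48 blk=4 s=0: L1-HIT | VC [6]
  [12] addr=0x41 blk=4 s=0: L1-HIT | VC [6]
  [13] addr=0x64 blk=6 s=0: VC-HIT | VC [4]
  [14] addr=0x68 blk=6 s=0: L1-HIT | VC [4]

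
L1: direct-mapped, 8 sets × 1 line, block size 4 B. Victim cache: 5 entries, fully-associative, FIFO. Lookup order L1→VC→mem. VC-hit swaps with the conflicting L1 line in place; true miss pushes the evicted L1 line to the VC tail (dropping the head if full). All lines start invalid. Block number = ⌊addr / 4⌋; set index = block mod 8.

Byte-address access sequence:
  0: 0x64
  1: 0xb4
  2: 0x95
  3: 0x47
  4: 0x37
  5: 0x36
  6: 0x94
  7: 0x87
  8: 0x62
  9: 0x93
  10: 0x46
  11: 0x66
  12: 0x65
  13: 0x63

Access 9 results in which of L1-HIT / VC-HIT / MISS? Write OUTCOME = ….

OUTCOME = MISS

0: 0x64 (blk 25, set 1) → MISS  vc=[]
1: 0xb4 (blk 45, set 5) → MISS  vc=[]
2: 0x95 (blk 37, set 5) → MISS  vc=[45]
3: 0x47 (blk 17, set 1) → MISS  vc=[45, 25]
4: 0x37 (blk 13, set 5) → MISS  vc=[45, 25, 37]
5: 0x36 (blk 13, set 5) → L1-HIT  vc=[45, 25, 37]
6: 0x94 (blk 37, set 5) → VC-HIT  vc=[45, 25, 13]
7: 0x87 (blk 33, set 1) → MISS  vc=[45, 25, 13, 17]
8: 0x62 (blk 24, set 0) → MISS  vc=[45, 25, 13, 17]
9: 0x93 (blk 36, set 4) → MISS  vc=[45, 25, 13, 17]
10: 0x46 (blk 17, set 1) → VC-HIT  vc=[45, 25, 13, 33]
11: 0x66 (blk 25, set 1) → VC-HIT  vc=[45, 17, 13, 33]
12: 0x65 (blk 25, set 1) → L1-HIT  vc=[45, 17, 13, 33]
13: 0x63 (blk 24, set 0) → L1-HIT  vc=[45, 17, 13, 33]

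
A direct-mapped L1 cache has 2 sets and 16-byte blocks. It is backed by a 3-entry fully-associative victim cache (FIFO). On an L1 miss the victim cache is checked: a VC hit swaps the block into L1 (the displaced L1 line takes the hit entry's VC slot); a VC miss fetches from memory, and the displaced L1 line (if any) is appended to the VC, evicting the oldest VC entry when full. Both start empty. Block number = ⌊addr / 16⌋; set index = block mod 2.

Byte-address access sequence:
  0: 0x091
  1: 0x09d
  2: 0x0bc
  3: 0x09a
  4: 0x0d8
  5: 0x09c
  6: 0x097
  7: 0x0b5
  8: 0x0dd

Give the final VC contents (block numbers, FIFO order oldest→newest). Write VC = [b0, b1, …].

  [0] addr=0x91 blk=9 s=1: MISS | VC []
  [1] addr=0x9d blk=9 s=1: L1-HIT | VC []
  [2] addr=0xbc blk=11 s=1: MISS | VC [9]
  [3] addr=0x9a blk=9 s=1: VC-HIT | VC [11]
  [4] addr=0xd8 blk=13 s=1: MISS | VC [11, 9]
  [5] addr=0x9c blk=9 s=1: VC-HIT | VC [11, 13]
  [6] addr=0x97 blk=9 s=1: L1-HIT | VC [11, 13]
  [7] addr=0xb5 blk=11 s=1: VC-HIT | VC [9, 13]
  [8] addr=0xdd blk=13 s=1: VC-HIT | VC [9, 11]

VC = [9, 11]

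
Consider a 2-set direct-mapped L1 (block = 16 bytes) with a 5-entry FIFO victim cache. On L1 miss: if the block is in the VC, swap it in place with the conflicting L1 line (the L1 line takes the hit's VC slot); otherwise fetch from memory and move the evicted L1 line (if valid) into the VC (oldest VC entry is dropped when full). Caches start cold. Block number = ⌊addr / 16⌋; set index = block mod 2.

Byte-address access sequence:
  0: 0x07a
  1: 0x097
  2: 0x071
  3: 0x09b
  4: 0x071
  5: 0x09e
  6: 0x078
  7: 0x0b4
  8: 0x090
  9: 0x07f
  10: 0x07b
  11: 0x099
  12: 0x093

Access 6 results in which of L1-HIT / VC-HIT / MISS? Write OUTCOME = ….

0: 0x7a (blk 7, set 1) → MISS  vc=[]
1: 0x97 (blk 9, set 1) → MISS  vc=[7]
2: 0x71 (blk 7, set 1) → VC-HIT  vc=[9]
3: 0x9b (blk 9, set 1) → VC-HIT  vc=[7]
4: 0x71 (blk 7, set 1) → VC-HIT  vc=[9]
5: 0x9e (blk 9, set 1) → VC-HIT  vc=[7]
6: 0x78 (blk 7, set 1) → VC-HIT  vc=[9]
7: 0xb4 (blk 11, set 1) → MISS  vc=[9, 7]
8: 0x90 (blk 9, set 1) → VC-HIT  vc=[11, 7]
9: 0x7f (blk 7, set 1) → VC-HIT  vc=[11, 9]
10: 0x7b (blk 7, set 1) → L1-HIT  vc=[11, 9]
11: 0x99 (blk 9, set 1) → VC-HIT  vc=[11, 7]
12: 0x93 (blk 9, set 1) → L1-HIT  vc=[11, 7]

OUTCOME = VC-HIT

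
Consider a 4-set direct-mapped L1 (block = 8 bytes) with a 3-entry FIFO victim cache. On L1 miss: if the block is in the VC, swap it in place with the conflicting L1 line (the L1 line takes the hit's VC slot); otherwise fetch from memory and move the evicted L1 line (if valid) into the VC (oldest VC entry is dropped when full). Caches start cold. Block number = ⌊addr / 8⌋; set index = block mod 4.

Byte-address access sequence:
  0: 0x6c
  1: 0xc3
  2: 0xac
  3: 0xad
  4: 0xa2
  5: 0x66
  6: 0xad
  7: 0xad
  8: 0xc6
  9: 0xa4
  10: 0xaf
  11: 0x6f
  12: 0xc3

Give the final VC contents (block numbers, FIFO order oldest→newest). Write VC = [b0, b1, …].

VC = [21, 12, 20]

0: 0x6c (blk 13, set 1) → MISS  vc=[]
1: 0xc3 (blk 24, set 0) → MISS  vc=[]
2: 0xac (blk 21, set 1) → MISS  vc=[13]
3: 0xad (blk 21, set 1) → L1-HIT  vc=[13]
4: 0xa2 (blk 20, set 0) → MISS  vc=[13, 24]
5: 0x66 (blk 12, set 0) → MISS  vc=[13, 24, 20]
6: 0xad (blk 21, set 1) → L1-HIT  vc=[13, 24, 20]
7: 0xad (blk 21, set 1) → L1-HIT  vc=[13, 24, 20]
8: 0xc6 (blk 24, set 0) → VC-HIT  vc=[13, 12, 20]
9: 0xa4 (blk 20, set 0) → VC-HIT  vc=[13, 12, 24]
10: 0xaf (blk 21, set 1) → L1-HIT  vc=[13, 12, 24]
11: 0x6f (blk 13, set 1) → VC-HIT  vc=[21, 12, 24]
12: 0xc3 (blk 24, set 0) → VC-HIT  vc=[21, 12, 20]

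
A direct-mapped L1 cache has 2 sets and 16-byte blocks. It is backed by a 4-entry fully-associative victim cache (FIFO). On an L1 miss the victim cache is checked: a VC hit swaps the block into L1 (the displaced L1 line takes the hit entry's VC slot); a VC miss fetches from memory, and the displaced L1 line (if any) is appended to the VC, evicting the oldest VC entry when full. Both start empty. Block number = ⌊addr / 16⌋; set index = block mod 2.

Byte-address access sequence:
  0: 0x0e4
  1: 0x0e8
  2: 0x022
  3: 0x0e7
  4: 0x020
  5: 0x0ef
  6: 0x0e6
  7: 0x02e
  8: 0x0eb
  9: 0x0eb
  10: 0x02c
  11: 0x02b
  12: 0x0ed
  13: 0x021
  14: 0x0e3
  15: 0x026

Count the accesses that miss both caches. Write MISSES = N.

MISSES = 2

#0 0xe4→b14/s0 MISS; vc=[]
#1 0xe8→b14/s0 L1-HIT; vc=[]
#2 0x22→b2/s0 MISS; vc=[14]
#3 0xe7→b14/s0 VC-HIT; vc=[2]
#4 0x20→b2/s0 VC-HIT; vc=[14]
#5 0xef→b14/s0 VC-HIT; vc=[2]
#6 0xe6→b14/s0 L1-HIT; vc=[2]
#7 0x2e→b2/s0 VC-HIT; vc=[14]
#8 0xeb→b14/s0 VC-HIT; vc=[2]
#9 0xeb→b14/s0 L1-HIT; vc=[2]
#10 0x2c→b2/s0 VC-HIT; vc=[14]
#11 0x2b→b2/s0 L1-HIT; vc=[14]
#12 0xed→b14/s0 VC-HIT; vc=[2]
#13 0x21→b2/s0 VC-HIT; vc=[14]
#14 0xe3→b14/s0 VC-HIT; vc=[2]
#15 0x26→b2/s0 VC-HIT; vc=[14]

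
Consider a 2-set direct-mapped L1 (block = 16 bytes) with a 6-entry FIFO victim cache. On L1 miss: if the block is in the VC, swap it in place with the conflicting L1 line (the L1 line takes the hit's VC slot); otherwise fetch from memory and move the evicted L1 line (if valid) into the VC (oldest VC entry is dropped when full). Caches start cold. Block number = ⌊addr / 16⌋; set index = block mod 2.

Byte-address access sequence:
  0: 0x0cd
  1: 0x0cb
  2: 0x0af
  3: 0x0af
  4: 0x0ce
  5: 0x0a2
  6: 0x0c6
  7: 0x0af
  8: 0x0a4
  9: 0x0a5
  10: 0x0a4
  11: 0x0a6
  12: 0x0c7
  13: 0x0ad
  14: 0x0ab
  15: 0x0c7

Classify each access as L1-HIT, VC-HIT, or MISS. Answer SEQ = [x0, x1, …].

SEQ = [MISS, L1-HIT, MISS, L1-HIT, VC-HIT, VC-HIT, VC-HIT, VC-HIT, L1-HIT, L1-HIT, L1-HIT, L1-HIT, VC-HIT, VC-HIT, L1-HIT, VC-HIT]

0: 0xcd (blk 12, set 0) → MISS  vc=[]
1: 0xcb (blk 12, set 0) → L1-HIT  vc=[]
2: 0xaf (blk 10, set 0) → MISS  vc=[12]
3: 0xaf (blk 10, set 0) → L1-HIT  vc=[12]
4: 0xce (blk 12, set 0) → VC-HIT  vc=[10]
5: 0xa2 (blk 10, set 0) → VC-HIT  vc=[12]
6: 0xc6 (blk 12, set 0) → VC-HIT  vc=[10]
7: 0xaf (blk 10, set 0) → VC-HIT  vc=[12]
8: 0xa4 (blk 10, set 0) → L1-HIT  vc=[12]
9: 0xa5 (blk 10, set 0) → L1-HIT  vc=[12]
10: 0xa4 (blk 10, set 0) → L1-HIT  vc=[12]
11: 0xa6 (blk 10, set 0) → L1-HIT  vc=[12]
12: 0xc7 (blk 12, set 0) → VC-HIT  vc=[10]
13: 0xad (blk 10, set 0) → VC-HIT  vc=[12]
14: 0xab (blk 10, set 0) → L1-HIT  vc=[12]
15: 0xc7 (blk 12, set 0) → VC-HIT  vc=[10]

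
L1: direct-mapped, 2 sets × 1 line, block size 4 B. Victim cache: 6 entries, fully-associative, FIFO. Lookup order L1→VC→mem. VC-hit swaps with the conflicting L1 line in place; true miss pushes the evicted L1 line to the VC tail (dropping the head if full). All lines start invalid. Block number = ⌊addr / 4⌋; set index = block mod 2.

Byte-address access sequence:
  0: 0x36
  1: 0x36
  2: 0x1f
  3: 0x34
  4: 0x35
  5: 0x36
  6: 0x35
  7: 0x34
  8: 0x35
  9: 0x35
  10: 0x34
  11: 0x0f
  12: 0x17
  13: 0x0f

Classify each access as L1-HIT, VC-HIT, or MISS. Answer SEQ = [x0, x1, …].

0: 0x36 (blk 13, set 1) → MISS  vc=[]
1: 0x36 (blk 13, set 1) → L1-HIT  vc=[]
2: 0x1f (blk 7, set 1) → MISS  vc=[13]
3: 0x34 (blk 13, set 1) → VC-HIT  vc=[7]
4: 0x35 (blk 13, set 1) → L1-HIT  vc=[7]
5: 0x36 (blk 13, set 1) → L1-HIT  vc=[7]
6: 0x35 (blk 13, set 1) → L1-HIT  vc=[7]
7: 0x34 (blk 13, set 1) → L1-HIT  vc=[7]
8: 0x35 (blk 13, set 1) → L1-HIT  vc=[7]
9: 0x35 (blk 13, set 1) → L1-HIT  vc=[7]
10: 0x34 (blk 13, set 1) → L1-HIT  vc=[7]
11: 0xf (blk 3, set 1) → MISS  vc=[7, 13]
12: 0x17 (blk 5, set 1) → MISS  vc=[7, 13, 3]
13: 0xf (blk 3, set 1) → VC-HIT  vc=[7, 13, 5]

SEQ = [MISS, L1-HIT, MISS, VC-HIT, L1-HIT, L1-HIT, L1-HIT, L1-HIT, L1-HIT, L1-HIT, L1-HIT, MISS, MISS, VC-HIT]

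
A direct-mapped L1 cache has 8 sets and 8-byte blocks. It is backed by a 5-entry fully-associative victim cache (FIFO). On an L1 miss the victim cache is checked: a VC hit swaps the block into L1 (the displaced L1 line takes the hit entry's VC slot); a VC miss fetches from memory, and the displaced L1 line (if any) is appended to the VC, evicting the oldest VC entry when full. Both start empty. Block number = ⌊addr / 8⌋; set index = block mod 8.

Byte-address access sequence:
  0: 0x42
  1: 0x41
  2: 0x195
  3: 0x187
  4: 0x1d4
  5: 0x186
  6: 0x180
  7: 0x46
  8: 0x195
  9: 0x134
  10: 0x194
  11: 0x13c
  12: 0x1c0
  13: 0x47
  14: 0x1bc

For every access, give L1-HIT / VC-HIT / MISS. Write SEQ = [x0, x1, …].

#0 0x42→b8/s0 MISS; vc=[]
#1 0x41→b8/s0 L1-HIT; vc=[]
#2 0x195→b50/s2 MISS; vc=[]
#3 0x187→b48/s0 MISS; vc=[8]
#4 0x1d4→b58/s2 MISS; vc=[8,50]
#5 0x186→b48/s0 L1-HIT; vc=[8,50]
#6 0x180→b48/s0 L1-HIT; vc=[8,50]
#7 0x46→b8/s0 VC-HIT; vc=[48,50]
#8 0x195→b50/s2 VC-HIT; vc=[48,58]
#9 0x134→b38/s6 MISS; vc=[48,58]
#10 0x194→b50/s2 L1-HIT; vc=[48,58]
#11 0x13c→b39/s7 MISS; vc=[48,58]
#12 0x1c0→b56/s0 MISS; vc=[48,58,8]
#13 0x47→b8/s0 VC-HIT; vc=[48,58,56]
#14 0x1bc→b55/s7 MISS; vc=[48,58,56,39]

SEQ = [MISS, L1-HIT, MISS, MISS, MISS, L1-HIT, L1-HIT, VC-HIT, VC-HIT, MISS, L1-HIT, MISS, MISS, VC-HIT, MISS]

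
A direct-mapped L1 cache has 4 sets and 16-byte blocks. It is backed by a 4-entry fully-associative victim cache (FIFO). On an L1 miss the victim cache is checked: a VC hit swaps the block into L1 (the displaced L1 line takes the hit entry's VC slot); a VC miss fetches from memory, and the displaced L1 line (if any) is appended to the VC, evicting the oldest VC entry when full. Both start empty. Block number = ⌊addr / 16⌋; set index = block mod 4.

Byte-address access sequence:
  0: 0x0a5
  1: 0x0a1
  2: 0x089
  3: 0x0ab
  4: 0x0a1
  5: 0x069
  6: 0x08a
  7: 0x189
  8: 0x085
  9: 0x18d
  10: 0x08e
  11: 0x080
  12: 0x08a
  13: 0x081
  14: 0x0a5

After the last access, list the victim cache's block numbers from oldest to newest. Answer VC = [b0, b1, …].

#0 0xa5→b10/s2 MISS; vc=[]
#1 0xa1→b10/s2 L1-HIT; vc=[]
#2 0x89→b8/s0 MISS; vc=[]
#3 0xab→b10/s2 L1-HIT; vc=[]
#4 0xa1→b10/s2 L1-HIT; vc=[]
#5 0x69→b6/s2 MISS; vc=[10]
#6 0x8a→b8/s0 L1-HIT; vc=[10]
#7 0x189→b24/s0 MISS; vc=[10,8]
#8 0x85→b8/s0 VC-HIT; vc=[10,24]
#9 0x18d→b24/s0 VC-HIT; vc=[10,8]
#10 0x8e→b8/s0 VC-HIT; vc=[10,24]
#11 0x80→b8/s0 L1-HIT; vc=[10,24]
#12 0x8a→b8/s0 L1-HIT; vc=[10,24]
#13 0x81→b8/s0 L1-HIT; vc=[10,24]
#14 0xa5→b10/s2 VC-HIT; vc=[6,24]

VC = [6, 24]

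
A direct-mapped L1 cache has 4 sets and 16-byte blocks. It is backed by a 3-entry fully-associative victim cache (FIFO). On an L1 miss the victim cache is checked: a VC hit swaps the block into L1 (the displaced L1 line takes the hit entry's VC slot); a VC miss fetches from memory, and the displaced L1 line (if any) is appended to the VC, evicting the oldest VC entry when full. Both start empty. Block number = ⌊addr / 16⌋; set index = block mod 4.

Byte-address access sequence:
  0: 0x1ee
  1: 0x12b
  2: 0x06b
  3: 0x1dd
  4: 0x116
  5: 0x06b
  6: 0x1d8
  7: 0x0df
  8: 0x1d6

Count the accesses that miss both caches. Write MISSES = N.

0: 0x1ee (blk 30, set 2) → MISS  vc=[]
1: 0x12b (blk 18, set 2) → MISS  vc=[30]
2: 0x6b (blk 6, set 2) → MISS  vc=[30, 18]
3: 0x1dd (blk 29, set 1) → MISS  vc=[30, 18]
4: 0x116 (blk 17, set 1) → MISS  vc=[30, 18, 29]
5: 0x6b (blk 6, set 2) → L1-HIT  vc=[30, 18, 29]
6: 0x1d8 (blk 29, set 1) → VC-HIT  vc=[30, 18, 17]
7: 0xdf (blk 13, set 1) → MISS  vc=[18, 17, 29]
8: 0x1d6 (blk 29, set 1) → VC-HIT  vc=[18, 17, 13]

MISSES = 6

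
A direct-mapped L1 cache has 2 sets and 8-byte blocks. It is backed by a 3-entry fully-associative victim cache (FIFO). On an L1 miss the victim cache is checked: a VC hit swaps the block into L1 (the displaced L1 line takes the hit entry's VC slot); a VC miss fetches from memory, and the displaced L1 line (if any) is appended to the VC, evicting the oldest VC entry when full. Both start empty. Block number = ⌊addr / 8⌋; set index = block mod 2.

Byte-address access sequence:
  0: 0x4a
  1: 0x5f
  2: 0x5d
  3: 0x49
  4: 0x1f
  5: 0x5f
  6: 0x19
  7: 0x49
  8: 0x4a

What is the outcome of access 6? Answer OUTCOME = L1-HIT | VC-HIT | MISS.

OUTCOME = VC-HIT

0: 0x4a (blk 9, set 1) → MISS  vc=[]
1: 0x5f (blk 11, set 1) → MISS  vc=[9]
2: 0x5d (blk 11, set 1) → L1-HIT  vc=[9]
3: 0x49 (blk 9, set 1) → VC-HIT  vc=[11]
4: 0x1f (blk 3, set 1) → MISS  vc=[11, 9]
5: 0x5f (blk 11, set 1) → VC-HIT  vc=[3, 9]
6: 0x19 (blk 3, set 1) → VC-HIT  vc=[11, 9]
7: 0x49 (blk 9, set 1) → VC-HIT  vc=[11, 3]
8: 0x4a (blk 9, set 1) → L1-HIT  vc=[11, 3]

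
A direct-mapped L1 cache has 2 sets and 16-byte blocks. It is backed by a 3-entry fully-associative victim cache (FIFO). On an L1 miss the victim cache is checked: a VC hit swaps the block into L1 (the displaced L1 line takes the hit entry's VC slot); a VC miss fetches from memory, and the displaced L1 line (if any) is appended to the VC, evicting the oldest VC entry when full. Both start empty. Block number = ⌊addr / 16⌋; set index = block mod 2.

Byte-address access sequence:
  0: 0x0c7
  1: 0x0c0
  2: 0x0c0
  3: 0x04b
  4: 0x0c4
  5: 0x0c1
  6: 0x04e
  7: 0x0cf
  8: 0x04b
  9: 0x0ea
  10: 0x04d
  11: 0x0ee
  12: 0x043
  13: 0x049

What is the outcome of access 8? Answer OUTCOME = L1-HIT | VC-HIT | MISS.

0: 0xc7 (blk 12, set 0) → MISS  vc=[]
1: 0xc0 (blk 12, set 0) → L1-HIT  vc=[]
2: 0xc0 (blk 12, set 0) → L1-HIT  vc=[]
3: 0x4b (blk 4, set 0) → MISS  vc=[12]
4: 0xc4 (blk 12, set 0) → VC-HIT  vc=[4]
5: 0xc1 (blk 12, set 0) → L1-HIT  vc=[4]
6: 0x4e (blk 4, set 0) → VC-HIT  vc=[12]
7: 0xcf (blk 12, set 0) → VC-HIT  vc=[4]
8: 0x4b (blk 4, set 0) → VC-HIT  vc=[12]
9: 0xea (blk 14, set 0) → MISS  vc=[12, 4]
10: 0x4d (blk 4, set 0) → VC-HIT  vc=[12, 14]
11: 0xee (blk 14, set 0) → VC-HIT  vc=[12, 4]
12: 0x43 (blk 4, set 0) → VC-HIT  vc=[12, 14]
13: 0x49 (blk 4, set 0) → L1-HIT  vc=[12, 14]

OUTCOME = VC-HIT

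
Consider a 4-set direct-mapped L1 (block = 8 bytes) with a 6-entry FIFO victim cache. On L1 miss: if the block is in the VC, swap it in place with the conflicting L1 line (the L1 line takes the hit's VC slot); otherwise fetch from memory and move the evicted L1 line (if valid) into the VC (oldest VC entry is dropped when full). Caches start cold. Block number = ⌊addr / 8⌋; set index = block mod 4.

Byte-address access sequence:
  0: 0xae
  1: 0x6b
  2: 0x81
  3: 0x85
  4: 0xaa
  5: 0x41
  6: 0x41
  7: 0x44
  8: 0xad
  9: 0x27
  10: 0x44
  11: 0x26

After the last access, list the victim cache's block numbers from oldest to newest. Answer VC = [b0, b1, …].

VC = [13, 16, 8]

  [0] addr=0xae blk=21 s=1: MISS | VC []
  [1] addr=0x6b blk=13 s=1: MISS | VC [21]
  [2] addr=0x81 blk=16 s=0: MISS | VC [21]
  [3] addr=0x85 blk=16 s=0: L1-HIT | VC [21]
  [4] addr=0xaa blk=21 s=1: VC-HIT | VC [13]
  [5] addr=0x41 blk=8 s=0: MISS | VC [13, 16]
  [6] addr=0x41 blk=8 s=0: L1-HIT | VC [13, 16]
  [7] addr=0x44 blk=8 s=0: L1-HIT | VC [13, 16]
  [8] addr=0xad blk=21 s=1: L1-HIT | VC [13, 16]
  [9] addr=0x27 blk=4 s=0: MISS | VC [13, 16, 8]
  [10] addr=0x44 blk=8 s=0: VC-HIT | VC [13, 16, 4]
  [11] addr=0x26 blk=4 s=0: VC-HIT | VC [13, 16, 8]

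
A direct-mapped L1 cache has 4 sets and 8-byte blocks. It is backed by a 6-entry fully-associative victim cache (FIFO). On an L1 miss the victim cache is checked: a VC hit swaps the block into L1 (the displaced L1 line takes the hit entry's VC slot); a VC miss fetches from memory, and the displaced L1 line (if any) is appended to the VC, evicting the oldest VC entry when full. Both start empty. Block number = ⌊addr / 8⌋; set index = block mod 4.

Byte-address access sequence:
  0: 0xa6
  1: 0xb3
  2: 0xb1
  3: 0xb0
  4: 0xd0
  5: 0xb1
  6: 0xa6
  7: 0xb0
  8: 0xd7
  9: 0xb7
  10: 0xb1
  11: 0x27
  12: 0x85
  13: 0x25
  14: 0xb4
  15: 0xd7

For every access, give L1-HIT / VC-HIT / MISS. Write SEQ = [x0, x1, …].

0: 0xa6 (blk 20, set 0) → MISS  vc=[]
1: 0xb3 (blk 22, set 2) → MISS  vc=[]
2: 0xb1 (blk 22, set 2) → L1-HIT  vc=[]
3: 0xb0 (blk 22, set 2) → L1-HIT  vc=[]
4: 0xd0 (blk 26, set 2) → MISS  vc=[22]
5: 0xb1 (blk 22, set 2) → VC-HIT  vc=[26]
6: 0xa6 (blk 20, set 0) → L1-HIT  vc=[26]
7: 0xb0 (blk 22, set 2) → L1-HIT  vc=[26]
8: 0xd7 (blk 26, set 2) → VC-HIT  vc=[22]
9: 0xb7 (blk 22, set 2) → VC-HIT  vc=[26]
10: 0xb1 (blk 22, set 2) → L1-HIT  vc=[26]
11: 0x27 (blk 4, set 0) → MISS  vc=[26, 20]
12: 0x85 (blk 16, set 0) → MISS  vc=[26, 20, 4]
13: 0x25 (blk 4, set 0) → VC-HIT  vc=[26, 20, 16]
14: 0xb4 (blk 22, set 2) → L1-HIT  vc=[26, 20, 16]
15: 0xd7 (blk 26, set 2) → VC-HIT  vc=[22, 20, 16]

SEQ = [MISS, MISS, L1-HIT, L1-HIT, MISS, VC-HIT, L1-HIT, L1-HIT, VC-HIT, VC-HIT, L1-HIT, MISS, MISS, VC-HIT, L1-HIT, VC-HIT]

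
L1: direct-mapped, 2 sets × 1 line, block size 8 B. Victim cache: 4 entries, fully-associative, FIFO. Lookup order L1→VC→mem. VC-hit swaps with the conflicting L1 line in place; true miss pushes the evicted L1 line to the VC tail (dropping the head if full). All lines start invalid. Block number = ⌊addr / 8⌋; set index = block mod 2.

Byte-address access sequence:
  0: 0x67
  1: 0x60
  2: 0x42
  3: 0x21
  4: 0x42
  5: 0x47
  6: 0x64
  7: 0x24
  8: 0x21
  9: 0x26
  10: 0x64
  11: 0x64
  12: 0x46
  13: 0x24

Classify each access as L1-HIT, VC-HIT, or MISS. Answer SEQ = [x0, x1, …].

SEQ = [MISS, L1-HIT, MISS, MISS, VC-HIT, L1-HIT, VC-HIT, VC-HIT, L1-HIT, L1-HIT, VC-HIT, L1-HIT, VC-HIT, VC-HIT]

#0 0x67→b12/s0 MISS; vc=[]
#1 0x60→b12/s0 L1-HIT; vc=[]
#2 0x42→b8/s0 MISS; vc=[12]
#3 0x21→b4/s0 MISS; vc=[12,8]
#4 0x42→b8/s0 VC-HIT; vc=[12,4]
#5 0x47→b8/s0 L1-HIT; vc=[12,4]
#6 0x64→b12/s0 VC-HIT; vc=[8,4]
#7 0x24→b4/s0 VC-HIT; vc=[8,12]
#8 0x21→b4/s0 L1-HIT; vc=[8,12]
#9 0x26→b4/s0 L1-HIT; vc=[8,12]
#10 0x64→b12/s0 VC-HIT; vc=[8,4]
#11 0x64→b12/s0 L1-HIT; vc=[8,4]
#12 0x46→b8/s0 VC-HIT; vc=[12,4]
#13 0x24→b4/s0 VC-HIT; vc=[12,8]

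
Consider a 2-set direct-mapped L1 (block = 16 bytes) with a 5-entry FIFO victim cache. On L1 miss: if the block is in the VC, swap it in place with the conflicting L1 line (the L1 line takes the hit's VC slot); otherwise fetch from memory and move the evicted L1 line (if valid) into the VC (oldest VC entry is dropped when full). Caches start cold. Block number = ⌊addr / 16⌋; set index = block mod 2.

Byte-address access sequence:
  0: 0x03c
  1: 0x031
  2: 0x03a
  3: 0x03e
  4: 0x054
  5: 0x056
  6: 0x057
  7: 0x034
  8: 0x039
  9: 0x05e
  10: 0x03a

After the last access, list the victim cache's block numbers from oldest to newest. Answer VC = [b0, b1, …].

VC = [5]

  [0] addr=0x3c blk=3 s=1: MISS | VC []
  [1] addr=0x31 blk=3 s=1: L1-HIT | VC []
  [2] addr=0x3a blk=3 s=1: L1-HIT | VC []
  [3] addr=0x3e blk=3 s=1: L1-HIT | VC []
  [4] addr=0x54 blk=5 s=1: MISS | VC [3]
  [5] addr=0x56 blk=5 s=1: L1-HIT | VC [3]
  [6] addr=0x57 blk=5 s=1: L1-HIT | VC [3]
  [7] addr=0x34 blk=3 s=1: VC-HIT | VC [5]
  [8] addr=0x39 blk=3 s=1: L1-HIT | VC [5]
  [9] addr=0x5e blk=5 s=1: VC-HIT | VC [3]
  [10] addr=0x3a blk=3 s=1: VC-HIT | VC [5]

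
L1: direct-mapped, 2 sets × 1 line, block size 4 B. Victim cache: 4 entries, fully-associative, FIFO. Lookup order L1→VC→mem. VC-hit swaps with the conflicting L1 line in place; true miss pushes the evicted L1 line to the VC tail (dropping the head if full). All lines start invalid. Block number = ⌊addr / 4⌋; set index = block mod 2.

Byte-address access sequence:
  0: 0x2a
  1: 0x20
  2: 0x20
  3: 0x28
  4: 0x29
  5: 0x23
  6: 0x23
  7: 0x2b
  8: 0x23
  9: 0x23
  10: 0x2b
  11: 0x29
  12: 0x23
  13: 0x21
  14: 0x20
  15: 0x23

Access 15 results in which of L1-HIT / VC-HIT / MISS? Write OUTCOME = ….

OUTCOME = L1-HIT

  [0] addr=0x2a blk=10 s=0: MISS | VC []
  [1] addr=0x20 blk=8 s=0: MISS | VC [10]
  [2] addr=0x20 blk=8 s=0: L1-HIT | VC [10]
  [3] addr=0x28 blk=10 s=0: VC-HIT | VC [8]
  [4] addr=0x29 blk=10 s=0: L1-HIT | VC [8]
  [5] addr=0x23 blk=8 s=0: VC-HIT | VC [10]
  [6] addr=0x23 blk=8 s=0: L1-HIT | VC [10]
  [7] addr=0x2b blk=10 s=0: VC-HIT | VC [8]
  [8] addr=0x23 blk=8 s=0: VC-HIT | VC [10]
  [9] addr=0x23 blk=8 s=0: L1-HIT | VC [10]
  [10] addr=0x2b blk=10 s=0: VC-HIT | VC [8]
  [11] addr=0x29 blk=10 s=0: L1-HIT | VC [8]
  [12] addr=0x23 blk=8 s=0: VC-HIT | VC [10]
  [13] addr=0x21 blk=8 s=0: L1-HIT | VC [10]
  [14] addr=0x20 blk=8 s=0: L1-HIT | VC [10]
  [15] addr=0x23 blk=8 s=0: L1-HIT | VC [10]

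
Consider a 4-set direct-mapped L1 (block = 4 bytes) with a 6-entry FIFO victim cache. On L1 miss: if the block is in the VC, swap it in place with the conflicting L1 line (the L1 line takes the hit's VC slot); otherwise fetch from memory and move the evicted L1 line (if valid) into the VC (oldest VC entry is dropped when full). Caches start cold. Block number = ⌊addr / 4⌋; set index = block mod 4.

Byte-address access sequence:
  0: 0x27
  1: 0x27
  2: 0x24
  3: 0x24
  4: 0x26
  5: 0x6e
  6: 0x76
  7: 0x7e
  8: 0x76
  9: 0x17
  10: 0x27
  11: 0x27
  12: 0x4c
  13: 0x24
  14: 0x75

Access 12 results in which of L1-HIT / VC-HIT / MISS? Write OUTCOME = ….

OUTCOME = MISS

#0 0x27→b9/s1 MISS; vc=[]
#1 0x27→b9/s1 L1-HIT; vc=[]
#2 0x24→b9/s1 L1-HIT; vc=[]
#3 0x24→b9/s1 L1-HIT; vc=[]
#4 0x26→b9/s1 L1-HIT; vc=[]
#5 0x6e→b27/s3 MISS; vc=[]
#6 0x76→b29/s1 MISS; vc=[9]
#7 0x7e→b31/s3 MISS; vc=[9,27]
#8 0x76→b29/s1 L1-HIT; vc=[9,27]
#9 0x17→b5/s1 MISS; vc=[9,27,29]
#10 0x27→b9/s1 VC-HIT; vc=[5,27,29]
#11 0x27→b9/s1 L1-HIT; vc=[5,27,29]
#12 0x4c→b19/s3 MISS; vc=[5,27,29,31]
#13 0x24→b9/s1 L1-HIT; vc=[5,27,29,31]
#14 0x75→b29/s1 VC-HIT; vc=[5,27,9,31]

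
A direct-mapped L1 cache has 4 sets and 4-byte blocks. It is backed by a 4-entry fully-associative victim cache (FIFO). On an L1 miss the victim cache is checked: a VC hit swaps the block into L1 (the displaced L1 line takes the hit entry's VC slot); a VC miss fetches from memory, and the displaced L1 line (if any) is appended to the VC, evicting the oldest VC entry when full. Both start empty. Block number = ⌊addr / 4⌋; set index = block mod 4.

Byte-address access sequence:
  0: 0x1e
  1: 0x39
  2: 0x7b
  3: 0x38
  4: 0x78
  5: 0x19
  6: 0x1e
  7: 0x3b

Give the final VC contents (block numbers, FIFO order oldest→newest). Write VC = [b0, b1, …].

VC = [6, 30]

  [0] addr=0x1e blk=7 s=3: MISS | VC []
  [1] addr=0x39 blk=14 s=2: MISS | VC []
  [2] addr=0x7b blk=30 s=2: MISS | VC [14]
  [3] addr=0x38 blk=14 s=2: VC-HIT | VC [30]
  [4] addr=0x78 blk=30 s=2: VC-HIT | VC [14]
  [5] addr=0x19 blk=6 s=2: MISS | VC [14, 30]
  [6] addr=0x1e blk=7 s=3: L1-HIT | VC [14, 30]
  [7] addr=0x3b blk=14 s=2: VC-HIT | VC [6, 30]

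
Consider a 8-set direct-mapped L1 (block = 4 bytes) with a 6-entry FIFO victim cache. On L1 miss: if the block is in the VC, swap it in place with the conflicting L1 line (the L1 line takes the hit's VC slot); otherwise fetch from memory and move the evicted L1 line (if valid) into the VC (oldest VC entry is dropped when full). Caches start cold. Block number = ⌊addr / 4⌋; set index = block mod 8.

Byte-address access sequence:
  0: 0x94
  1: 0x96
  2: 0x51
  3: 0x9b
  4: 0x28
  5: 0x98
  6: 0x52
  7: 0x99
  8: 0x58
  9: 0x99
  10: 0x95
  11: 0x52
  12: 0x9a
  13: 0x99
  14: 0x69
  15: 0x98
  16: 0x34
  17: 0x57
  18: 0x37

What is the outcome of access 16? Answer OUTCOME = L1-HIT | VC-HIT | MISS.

  [0] addr=0x94 blk=37 s=5: MISS | VC []
  [1] addr=0x96 blk=37 s=5: L1-HIT | VC []
  [2] addr=0x51 blk=20 s=4: MISS | VC []
  [3] addr=0x9b blk=38 s=6: MISS | VC []
  [4] addr=0x28 blk=10 s=2: MISS | VC []
  [5] addr=0x98 blk=38 s=6: L1-HIT | VC []
  [6] addr=0x52 blk=20 s=4: L1-HIT | VC []
  [7] addr=0x99 blk=38 s=6: L1-HIT | VC []
  [8] addr=0x58 blk=22 s=6: MISS | VC [38]
  [9] addr=0x99 blk=38 s=6: VC-HIT | VC [22]
  [10] addr=0x95 blk=37 s=5: L1-HIT | VC [22]
  [11] addr=0x52 blk=20 s=4: L1-HIT | VC [22]
  [12] addr=0x9a blk=38 s=6: L1-HIT | VC [22]
  [13] addr=0x99 blk=38 s=6: L1-HIT | VC [22]
  [14] addr=0x69 blk=26 s=2: MISS | VC [22, 10]
  [15] addr=0x98 blk=38 s=6: L1-HIT | VC [22, 10]
  [16] addr=0x34 blk=13 s=5: MISS | VC [22, 10, 37]
  [17] addr=0x57 blk=21 s=5: MISS | VC [22, 10, 37, 13]
  [18] addr=0x37 blk=13 s=5: VC-HIT | VC [22, 10, 37, 21]

OUTCOME = MISS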